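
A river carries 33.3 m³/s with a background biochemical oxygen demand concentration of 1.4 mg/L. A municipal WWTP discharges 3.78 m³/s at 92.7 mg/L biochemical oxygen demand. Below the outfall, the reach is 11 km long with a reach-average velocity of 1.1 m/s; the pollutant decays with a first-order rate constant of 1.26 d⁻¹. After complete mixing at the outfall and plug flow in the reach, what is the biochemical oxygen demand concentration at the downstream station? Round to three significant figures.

Mass balance: C = (33.30·1.400 + 3.780·92.70) / 37.08 = 397.0/37.08 = 10.71 mg/L.
Travel time t = 11·1000 / 1.1 = 10000 s = 2.778 h.
Decay over the reach: 10.71·exp(−kt) = 10.71·0.8643 = 9.254 mg/L.

9.25 mg/L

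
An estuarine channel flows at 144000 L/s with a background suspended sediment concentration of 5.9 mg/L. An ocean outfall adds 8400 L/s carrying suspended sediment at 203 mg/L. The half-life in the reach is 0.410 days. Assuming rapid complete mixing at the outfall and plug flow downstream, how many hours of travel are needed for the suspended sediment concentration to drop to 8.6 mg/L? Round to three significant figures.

Conservation of mass: C = (144000·5.900 + 8400·203.0) / 152400 = 2555000/152400 = 16.76 mg/L.
Half-life 0.410 d → k = ln 2 / 0.410 = 1.691 d⁻¹.
16.76·exp(−k·t) = 8.6 → t = ln(16.76/8.6)/k = 34110 s = 9.475 h.

9.48 h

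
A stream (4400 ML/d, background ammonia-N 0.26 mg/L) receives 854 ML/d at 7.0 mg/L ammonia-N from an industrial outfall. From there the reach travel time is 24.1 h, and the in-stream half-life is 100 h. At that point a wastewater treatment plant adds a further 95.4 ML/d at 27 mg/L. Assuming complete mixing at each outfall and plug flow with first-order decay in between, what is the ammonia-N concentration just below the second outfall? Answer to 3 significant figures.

1.61 mg/L

Mixed concentration C = ΣQC/ΣQ = (4400·0.2600 + 854.0·7.000) / 5254 = 7122/5254 = 1.356 mg/L; combined flow 5254 ML/d.
Half-life 100 h → k = ln 2 / 100 = 0.006931 h⁻¹ = 0.1664 d⁻¹.
Applying C = C₀e^(−kt): 1.356 × 0.8462 = 1.147 mg/L.
Second outfall: C = (5254·1.147 + 95.40·27.00)/5349 = 1.608 mg/L.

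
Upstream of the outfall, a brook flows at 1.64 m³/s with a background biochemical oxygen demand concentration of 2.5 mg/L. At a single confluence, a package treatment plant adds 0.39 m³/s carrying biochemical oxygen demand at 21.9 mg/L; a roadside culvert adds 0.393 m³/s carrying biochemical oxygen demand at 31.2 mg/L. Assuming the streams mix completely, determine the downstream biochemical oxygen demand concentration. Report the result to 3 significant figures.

10.3 mg/L

Conservation of mass: C = (1.640·2.500 + 0.3900·21.90 + 0.3930·31.20) / 2.423 = 24.90/2.423 = 10.28 mg/L.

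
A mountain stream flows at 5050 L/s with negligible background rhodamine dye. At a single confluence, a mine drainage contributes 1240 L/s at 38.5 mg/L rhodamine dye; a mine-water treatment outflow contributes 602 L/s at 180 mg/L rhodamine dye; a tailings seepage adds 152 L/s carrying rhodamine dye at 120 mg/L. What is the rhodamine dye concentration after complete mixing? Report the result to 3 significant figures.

24.8 mg/L

Mass balance: C = (5050·0 + 1240·38.50 + 602.0·180.0 + 152.0·120.0) / 7044 = 174300/7044 = 24.75 mg/L.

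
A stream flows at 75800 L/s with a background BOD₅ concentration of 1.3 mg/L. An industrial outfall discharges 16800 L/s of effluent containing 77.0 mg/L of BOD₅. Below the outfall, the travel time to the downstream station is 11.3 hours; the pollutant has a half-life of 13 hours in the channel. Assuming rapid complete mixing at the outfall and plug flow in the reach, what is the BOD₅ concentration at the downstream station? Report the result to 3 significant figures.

Mixed concentration C = ΣQC/ΣQ = (75800·1.300 + 16800·77.00) / 92600 = 1392000/92600 = 15.03 mg/L.
Half-life 13 h → k = ln 2 / 13 = 0.05332 h⁻¹ = 1.280 d⁻¹.
Applying C = C₀e^(−kt): 15.03 × 0.5474 = 8.230 mg/L.

8.23 mg/L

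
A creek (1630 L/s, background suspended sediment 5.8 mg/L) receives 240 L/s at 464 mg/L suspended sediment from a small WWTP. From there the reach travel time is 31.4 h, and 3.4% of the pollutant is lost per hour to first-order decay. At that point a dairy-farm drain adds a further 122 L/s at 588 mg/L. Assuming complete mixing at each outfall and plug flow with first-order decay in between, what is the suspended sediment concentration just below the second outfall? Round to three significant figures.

56.5 mg/L

After mixing, C = (1630·5.800 + 240.0·464.0) / 1870 = 120800/1870 = 64.61 mg/L; combined flow 1870 L/s.
3.4%/h lost → k = −ln(1 − 0.034) = 0.03459 h⁻¹.
Applying C = C₀e^(−kt): 64.61 × 0.3375 = 21.81 mg/L.
Second outfall: C = (1870·21.81 + 122.0·588.0)/1992 = 56.48 mg/L.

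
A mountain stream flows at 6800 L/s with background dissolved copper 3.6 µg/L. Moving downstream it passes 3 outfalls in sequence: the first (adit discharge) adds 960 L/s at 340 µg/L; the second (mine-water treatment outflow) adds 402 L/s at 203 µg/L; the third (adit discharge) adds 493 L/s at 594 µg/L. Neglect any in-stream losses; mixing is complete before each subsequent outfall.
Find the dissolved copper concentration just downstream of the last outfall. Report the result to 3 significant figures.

After outfall 1: Q = 6800 + 960.0 = 7760 L/s; C = (6800·3.600 + 960.0·340.0)/7760 = 45.22 µg/L.
After outfall 2: Q = 7760 + 402.0 = 8162 L/s; C = (7760·45.22 + 402.0·203.0)/8162 = 52.99 µg/L.
After outfall 3: Q = 8162 + 493.0 = 8655 L/s; C = (8162·52.99 + 493.0·594.0)/8655 = 83.80 µg/L.

83.8 µg/L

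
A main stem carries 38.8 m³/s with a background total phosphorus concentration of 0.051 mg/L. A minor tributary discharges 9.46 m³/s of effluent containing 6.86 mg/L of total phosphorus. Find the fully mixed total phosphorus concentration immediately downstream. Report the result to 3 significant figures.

Conservation of mass: C = (38.80·0.05100 + 9.460·6.860) / 48.26 = 66.87/48.26 = 1.386 mg/L.

1.39 mg/L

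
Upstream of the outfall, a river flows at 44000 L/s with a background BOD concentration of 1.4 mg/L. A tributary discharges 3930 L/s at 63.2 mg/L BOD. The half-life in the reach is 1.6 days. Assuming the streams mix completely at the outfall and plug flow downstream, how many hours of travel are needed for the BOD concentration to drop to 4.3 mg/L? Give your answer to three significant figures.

22.6 h

Flow-weighted average: C = (44000·1.400 + 3930·63.20) / 47930 = 310000/47930 = 6.467 mg/L.
Half-life 1.6 d → k = ln 2 / 1.6 = 0.4332 d⁻¹.
6.467·exp(−k·t) = 4.3 → t = ln(6.467/4.3)/k = 81400 s = 22.61 h.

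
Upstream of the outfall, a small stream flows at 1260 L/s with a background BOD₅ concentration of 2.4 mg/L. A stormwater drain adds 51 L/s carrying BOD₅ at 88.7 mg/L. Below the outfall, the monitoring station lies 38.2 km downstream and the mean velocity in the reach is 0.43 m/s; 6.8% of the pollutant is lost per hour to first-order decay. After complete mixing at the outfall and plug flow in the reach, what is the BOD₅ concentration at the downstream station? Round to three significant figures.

Conservation of mass: C = (1260·2.400 + 51.00·88.70) / 1311 = 7548/1311 = 5.757 mg/L.
Travel time t = 38.2·1000 / 0.43 = 88840 s = 24.68 h.
6.8%/h lost → k = −ln(1 − 0.068) = 0.07042 h⁻¹.
After decay, C = 5.757 × e^(−kt) = 5.757 × 0.1759 = 1.013 mg/L.

1.01 mg/L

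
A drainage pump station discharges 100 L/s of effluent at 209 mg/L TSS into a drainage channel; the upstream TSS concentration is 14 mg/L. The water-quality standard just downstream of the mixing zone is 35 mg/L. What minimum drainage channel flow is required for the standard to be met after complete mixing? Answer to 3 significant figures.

Set C_mix = 35: (Q·14.00 + 100.0·209.0) / (Q + 100.0) = 35
→ Q = 100.0·(209.0 − 35)/(35 − 14.00) = 828.6 L/s.

829 L/s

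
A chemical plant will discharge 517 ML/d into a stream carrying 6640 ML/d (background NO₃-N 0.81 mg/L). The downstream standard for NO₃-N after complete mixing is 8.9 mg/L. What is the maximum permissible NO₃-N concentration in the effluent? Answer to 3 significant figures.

At the limit, (Qr·Cr + Qe·Cₑ)/(Qr + Qe) = 8.9:
Cₑ = (7157·8.9 − 6640·0.8100) / 517.0 = 112.8 mg/L.

113 mg/L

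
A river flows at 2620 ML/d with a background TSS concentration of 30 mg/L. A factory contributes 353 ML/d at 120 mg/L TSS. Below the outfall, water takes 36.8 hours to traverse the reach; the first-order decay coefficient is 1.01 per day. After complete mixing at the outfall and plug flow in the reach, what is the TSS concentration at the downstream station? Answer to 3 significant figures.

Flow-weighted average: C = (2620·30.00 + 353.0·120.0) / 2973 = 121000/2973 = 40.69 mg/L.
Applying C = C₀e^(−kt): 40.69 × 0.2125 = 8.647 mg/L.

8.65 mg/L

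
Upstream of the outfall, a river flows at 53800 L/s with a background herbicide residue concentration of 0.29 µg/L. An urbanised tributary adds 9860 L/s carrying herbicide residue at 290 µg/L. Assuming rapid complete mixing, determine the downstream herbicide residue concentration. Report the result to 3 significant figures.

45.2 µg/L

After mixing, C = (53800·0.2900 + 9860·290.0) / 63660 = 2875000/63660 = 45.16 µg/L.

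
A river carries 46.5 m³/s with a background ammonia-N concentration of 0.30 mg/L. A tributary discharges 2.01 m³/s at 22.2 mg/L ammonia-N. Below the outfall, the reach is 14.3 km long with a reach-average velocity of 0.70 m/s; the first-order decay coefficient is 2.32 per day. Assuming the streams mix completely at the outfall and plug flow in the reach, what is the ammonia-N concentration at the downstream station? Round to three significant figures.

Conservation of mass: C = (46.50·0.3000 + 2.010·22.20) / 48.51 = 58.57/48.51 = 1.207 mg/L.
Travel time t = 14.3·1000 / 0.70 = 20430 s = 5.675 h.
After decay, C = 1.207 × e^(−kt) = 1.207 × 0.5778 = 0.6976 mg/L.

0.698 mg/L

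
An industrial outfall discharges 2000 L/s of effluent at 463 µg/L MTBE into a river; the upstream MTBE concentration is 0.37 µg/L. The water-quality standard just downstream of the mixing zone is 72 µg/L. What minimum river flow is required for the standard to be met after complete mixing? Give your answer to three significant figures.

Set C_mix = 72: (Q·0.3700 + 2000·463.0) / (Q + 2000) = 72
→ Q = 2000·(463.0 − 72)/(72 − 0.3700) = 10920 L/s.

10900 L/s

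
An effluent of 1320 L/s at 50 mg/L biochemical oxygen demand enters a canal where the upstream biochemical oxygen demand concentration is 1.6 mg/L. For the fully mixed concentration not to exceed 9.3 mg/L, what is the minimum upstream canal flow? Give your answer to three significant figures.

6980 L/s

Set C_mix = 9.3: (Q·1.600 + 1320·50.00) / (Q + 1320) = 9.3
→ Q = 1320·(50.00 − 9.3)/(9.3 − 1.600) = 6977 L/s.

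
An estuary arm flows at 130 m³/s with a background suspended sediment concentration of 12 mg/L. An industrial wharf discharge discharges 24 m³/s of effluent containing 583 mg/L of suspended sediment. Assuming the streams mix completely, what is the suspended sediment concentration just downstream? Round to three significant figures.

101 mg/L

Mass balance: C = (130.0·12.00 + 24.00·583.0) / 154.0 = 15550/154.0 = 101.0 mg/L.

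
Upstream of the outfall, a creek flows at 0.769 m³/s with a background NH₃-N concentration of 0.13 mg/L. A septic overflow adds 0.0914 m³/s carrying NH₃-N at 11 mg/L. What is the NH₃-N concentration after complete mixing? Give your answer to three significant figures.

1.28 mg/L

Conservation of mass: C = (0.7690·0.1300 + 0.09140·11.00) / 0.8604 = 1.105/0.8604 = 1.285 mg/L.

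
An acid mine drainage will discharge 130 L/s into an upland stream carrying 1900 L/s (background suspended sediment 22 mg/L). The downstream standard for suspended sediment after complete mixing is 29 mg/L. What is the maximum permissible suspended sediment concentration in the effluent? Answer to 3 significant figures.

At the limit, (Qr·Cr + Qe·Cₑ)/(Qr + Qe) = 29:
Cₑ = (2030·29 − 1900·22.00) / 130.0 = 131.3 mg/L.

131 mg/L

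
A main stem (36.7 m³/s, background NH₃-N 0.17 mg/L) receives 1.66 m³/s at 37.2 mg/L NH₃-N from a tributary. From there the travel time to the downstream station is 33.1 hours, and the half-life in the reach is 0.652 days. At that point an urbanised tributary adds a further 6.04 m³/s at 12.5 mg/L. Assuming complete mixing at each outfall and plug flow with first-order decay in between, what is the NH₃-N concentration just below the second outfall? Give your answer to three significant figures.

Mass balance: C = (36.70·0.1700 + 1.660·37.20) / 38.36 = 67.99/38.36 = 1.772 mg/L; combined flow 38.36 m³/s.
Half-life 0.652 d → k = ln 2 / 0.652 = 1.063 d⁻¹.
Applying C = C₀e^(−kt): 1.772 × 0.2308 = 0.4091 mg/L.
Second outfall: C = (38.36·0.4091 + 6.040·12.50)/44.40 = 2.054 mg/L.

2.05 mg/L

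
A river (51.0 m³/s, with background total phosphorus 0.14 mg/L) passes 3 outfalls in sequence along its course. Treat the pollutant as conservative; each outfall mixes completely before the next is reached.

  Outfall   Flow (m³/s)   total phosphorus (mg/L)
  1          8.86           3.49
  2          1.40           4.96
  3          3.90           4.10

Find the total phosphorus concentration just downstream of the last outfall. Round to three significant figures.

After outfall 1: Q = 51.00 + 8.860 = 59.86 m³/s; C = (51.00·0.1400 + 8.860·3.490)/59.86 = 0.6358 mg/L.
After outfall 2: Q = 59.86 + 1.400 = 61.26 m³/s; C = (59.86·0.6358 + 1.400·4.960)/61.26 = 0.7347 mg/L.
After outfall 3: Q = 61.26 + 3.900 = 65.16 m³/s; C = (61.26·0.7347 + 3.900·4.100)/65.16 = 0.9361 mg/L.

0.936 mg/L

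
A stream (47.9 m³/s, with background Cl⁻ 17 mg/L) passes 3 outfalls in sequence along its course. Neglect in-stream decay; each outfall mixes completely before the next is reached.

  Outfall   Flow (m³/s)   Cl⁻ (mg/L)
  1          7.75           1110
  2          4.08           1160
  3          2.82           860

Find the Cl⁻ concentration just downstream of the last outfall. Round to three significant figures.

265 mg/L

Below outfall 1: Q → 55.65 m³/s, C = (47.90·17.00 + 7.750·1110)/55.65 = 169.2 mg/L.
Below outfall 2: Q → 59.73 m³/s, C = (55.65·169.2 + 4.080·1160)/59.73 = 236.9 mg/L.
Below outfall 3: Q → 62.55 m³/s, C = (59.73·236.9 + 2.820·860.0)/62.55 = 265.0 mg/L.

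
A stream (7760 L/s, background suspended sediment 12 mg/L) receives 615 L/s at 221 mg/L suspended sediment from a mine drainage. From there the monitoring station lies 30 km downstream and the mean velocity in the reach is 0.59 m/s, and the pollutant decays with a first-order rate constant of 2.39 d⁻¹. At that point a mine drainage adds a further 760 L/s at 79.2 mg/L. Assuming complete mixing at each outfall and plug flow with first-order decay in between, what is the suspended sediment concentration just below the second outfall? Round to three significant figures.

12.7 mg/L

Mixed concentration C = ΣQC/ΣQ = (7760·12.00 + 615.0·221.0) / 8375 = 229000/8375 = 27.35 mg/L; combined flow 8375 L/s.
Travel time t = 30·1000 / 0.59 = 50850 s = 14.12 h.
Applying C = C₀e^(−kt): 27.35 × 0.2450 = 6.700 mg/L.
Second outfall: C = (8375·6.700 + 760.0·79.20)/9135 = 12.73 mg/L.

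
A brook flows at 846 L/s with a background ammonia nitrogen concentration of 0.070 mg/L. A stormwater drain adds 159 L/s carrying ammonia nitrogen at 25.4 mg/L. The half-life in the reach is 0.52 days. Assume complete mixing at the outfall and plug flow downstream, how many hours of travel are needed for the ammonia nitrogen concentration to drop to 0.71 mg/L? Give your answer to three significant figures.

31.5 h

Flow-weighted average: C = (846.0·0.07000 + 159.0·25.40) / 1005 = 4098/1005 = 4.077 mg/L.
Half-life 0.52 d → k = ln 2 / 0.52 = 1.333 d⁻¹.
4.077·exp(−k·t) = 0.71 → t = ln(4.077/0.71)/k = 113300 s = 31.47 h.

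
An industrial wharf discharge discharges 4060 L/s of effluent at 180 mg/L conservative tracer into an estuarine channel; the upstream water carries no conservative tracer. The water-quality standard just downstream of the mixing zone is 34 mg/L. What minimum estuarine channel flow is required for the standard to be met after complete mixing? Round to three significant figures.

Set C_mix = 34: (Q·0 + 4060·180.0) / (Q + 4060) = 34
→ Q = 4060·(180.0 − 34)/(34 − 0) = 17430 L/s.

17400 L/s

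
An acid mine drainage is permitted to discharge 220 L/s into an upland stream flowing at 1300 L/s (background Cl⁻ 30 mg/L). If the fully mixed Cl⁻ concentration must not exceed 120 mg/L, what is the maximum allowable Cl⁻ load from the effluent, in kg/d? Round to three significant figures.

12400 kg/d

Mass balance at the limit: 1300·30.00 + 220.0·Cₑ = 1520·120 → Cₑ = 651.8 mg/L.
220.0 L/s = 0.2200 m³/s. Load = 0.2200 m³/s × 651.8 g/m³ × 86 400 s/d = 12390 kg/d.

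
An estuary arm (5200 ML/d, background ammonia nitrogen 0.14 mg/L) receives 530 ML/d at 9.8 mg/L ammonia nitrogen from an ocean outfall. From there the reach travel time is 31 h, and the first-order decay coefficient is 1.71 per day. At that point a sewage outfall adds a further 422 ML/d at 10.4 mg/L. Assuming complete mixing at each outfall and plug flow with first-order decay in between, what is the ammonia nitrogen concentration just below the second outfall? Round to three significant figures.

Flow-weighted average: C = (5200·0.1400 + 530.0·9.800) / 5730 = 5922/5730 = 1.034 mg/L; combined flow 5730 ML/d.
After decay, C = 1.034 × e^(−kt) = 1.034 × 0.1098 = 0.1135 mg/L.
At the second outfall, C = (5730·0.1135 + 422.0·10.40) / (5730 + 422.0) = 0.8191 mg/L.

0.819 mg/L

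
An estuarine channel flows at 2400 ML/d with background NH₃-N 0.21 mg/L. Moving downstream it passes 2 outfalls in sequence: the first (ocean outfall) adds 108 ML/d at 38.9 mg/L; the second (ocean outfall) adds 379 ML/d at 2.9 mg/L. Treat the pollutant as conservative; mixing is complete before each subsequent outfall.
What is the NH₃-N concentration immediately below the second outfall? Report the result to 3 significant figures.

Below outfall 1: Q → 2508 ML/d, C = (2400·0.2100 + 108.0·38.90)/2508 = 1.876 mg/L.
Below outfall 2: Q → 2887 ML/d, C = (2508·1.876 + 379.0·2.900)/2887 = 2.010 mg/L.

2.01 mg/L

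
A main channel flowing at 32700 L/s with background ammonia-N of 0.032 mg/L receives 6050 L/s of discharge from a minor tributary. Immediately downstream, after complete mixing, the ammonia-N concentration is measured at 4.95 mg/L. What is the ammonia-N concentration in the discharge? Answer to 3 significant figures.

31.5 mg/L

Mass balance: 32700·0.03200 + 6050·Cₑ = 38750·4.950
→ Cₑ = (38750·4.950 − 32700·0.03200) / 6050 = 31.53 mg/L.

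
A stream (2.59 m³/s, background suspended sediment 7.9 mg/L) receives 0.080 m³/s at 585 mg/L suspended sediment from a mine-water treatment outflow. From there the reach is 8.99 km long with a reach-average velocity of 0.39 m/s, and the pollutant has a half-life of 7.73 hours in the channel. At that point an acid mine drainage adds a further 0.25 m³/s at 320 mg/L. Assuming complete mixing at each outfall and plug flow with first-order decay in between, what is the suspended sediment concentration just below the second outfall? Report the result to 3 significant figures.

40.4 mg/L

Mass balance: C = (2.590·7.900 + 0.08000·585.0) / 2.670 = 67.26/2.670 = 25.19 mg/L; combined flow 2.670 m³/s.
Travel time t = 8.99·1000 / 0.39 = 23050 s = 6.403 h.
Half-life 7.73 h → k = ln 2 / 7.73 = 0.08967 h⁻¹ = 2.152 d⁻¹.
Applying C = C₀e^(−kt): 25.19 × 0.5632 = 14.19 mg/L.
At the second outfall, C = (2.670·14.19 + 0.2500·320.0) / (2.670 + 0.2500) = 40.37 mg/L.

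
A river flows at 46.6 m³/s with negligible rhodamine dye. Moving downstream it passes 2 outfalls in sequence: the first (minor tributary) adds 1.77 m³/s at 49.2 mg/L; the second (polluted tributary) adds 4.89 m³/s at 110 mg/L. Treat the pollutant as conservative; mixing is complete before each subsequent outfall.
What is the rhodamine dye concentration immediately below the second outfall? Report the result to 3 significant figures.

11.7 mg/L

After outfall 1: Q = 46.60 + 1.770 = 48.37 m³/s; C = (46.60·0 + 1.770·49.20)/48.37 = 1.800 mg/L.
After outfall 2: Q = 48.37 + 4.890 = 53.26 m³/s; C = (48.37·1.800 + 4.890·110.0)/53.26 = 11.73 mg/L.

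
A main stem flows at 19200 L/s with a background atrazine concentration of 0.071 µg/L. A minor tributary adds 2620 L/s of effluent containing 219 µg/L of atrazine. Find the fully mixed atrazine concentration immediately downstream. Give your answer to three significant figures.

26.4 µg/L

Flow-weighted average: C = (19200·0.07100 + 2620·219.0) / 21820 = 575100/21820 = 26.36 µg/L.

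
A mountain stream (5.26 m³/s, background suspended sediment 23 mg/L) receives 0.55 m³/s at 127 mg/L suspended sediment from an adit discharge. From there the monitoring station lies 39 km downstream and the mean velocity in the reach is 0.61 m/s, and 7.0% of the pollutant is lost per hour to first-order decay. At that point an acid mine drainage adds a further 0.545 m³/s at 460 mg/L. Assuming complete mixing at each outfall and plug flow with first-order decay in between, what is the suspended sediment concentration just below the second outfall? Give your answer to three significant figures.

47.7 mg/L

Mass balance: C = (5.260·23.00 + 0.5500·127.0) / 5.810 = 190.8/5.810 = 32.85 mg/L; combined flow 5.810 m³/s.
Travel time t = 39·1000 / 0.61 = 63930 s = 17.76 h.
7.0%/h lost → k = −ln(1 − 0.07) = 0.07257 h⁻¹.
Applying C = C₀e^(−kt): 32.85 × 0.2756 = 9.052 mg/L.
At the second outfall, C = (5.810·9.052 + 0.5450·460.0) / (5.810 + 0.5450) = 47.72 mg/L.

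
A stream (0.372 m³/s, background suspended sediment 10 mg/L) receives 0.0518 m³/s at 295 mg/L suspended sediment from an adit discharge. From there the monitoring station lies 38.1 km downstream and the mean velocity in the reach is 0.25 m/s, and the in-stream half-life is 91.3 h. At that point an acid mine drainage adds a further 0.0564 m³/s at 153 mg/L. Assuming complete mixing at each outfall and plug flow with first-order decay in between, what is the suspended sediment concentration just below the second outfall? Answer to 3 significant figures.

46.7 mg/L

Conservation of mass: C = (0.3720·10.00 + 0.05180·295.0) / 0.4238 = 19.00/0.4238 = 44.83 mg/L; combined flow 0.4238 m³/s.
Travel time t = 38.1·1000 / 0.25 = 152400 s = 42.33 h.
Half-life 91.3 h → k = ln 2 / 91.3 = 0.007592 h⁻¹ = 0.1822 d⁻¹.
After decay, C = 44.83 × e^(−kt) = 44.83 × 0.7251 = 32.51 mg/L.
At the second outfall, C = (0.4238·32.51 + 0.05640·153.0) / (0.4238 + 0.05640) = 46.66 mg/L.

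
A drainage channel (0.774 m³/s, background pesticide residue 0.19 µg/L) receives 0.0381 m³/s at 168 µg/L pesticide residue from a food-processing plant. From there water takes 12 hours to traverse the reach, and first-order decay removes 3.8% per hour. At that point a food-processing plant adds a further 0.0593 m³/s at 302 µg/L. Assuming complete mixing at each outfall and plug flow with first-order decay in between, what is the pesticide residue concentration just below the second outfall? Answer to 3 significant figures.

After mixing, C = (0.7740·0.1900 + 0.03810·168.0) / 0.8121 = 6.548/0.8121 = 8.063 µg/L; combined flow 0.8121 m³/s.
3.8%/h lost → k = −ln(1 − 0.038) = 0.03874 h⁻¹.
Decay over the reach: 8.063·exp(−kt) = 8.063·0.6282 = 5.065 µg/L.
At the second outfall, C = (0.8121·5.065 + 0.05930·302.0) / (0.8121 + 0.05930) = 25.27 µg/L.

25.3 µg/L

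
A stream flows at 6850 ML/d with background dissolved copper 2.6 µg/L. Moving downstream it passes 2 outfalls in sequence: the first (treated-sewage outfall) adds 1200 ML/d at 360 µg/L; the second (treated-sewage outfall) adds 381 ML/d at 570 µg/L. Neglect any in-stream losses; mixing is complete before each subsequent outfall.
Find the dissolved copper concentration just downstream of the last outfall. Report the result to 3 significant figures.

79.1 µg/L

After outfall 1: Q = 6850 + 1200 = 8050 ML/d; C = (6850·2.600 + 1200·360.0)/8050 = 55.88 µg/L.
After outfall 2: Q = 8050 + 381.0 = 8431 ML/d; C = (8050·55.88 + 381.0·570.0)/8431 = 79.11 µg/L.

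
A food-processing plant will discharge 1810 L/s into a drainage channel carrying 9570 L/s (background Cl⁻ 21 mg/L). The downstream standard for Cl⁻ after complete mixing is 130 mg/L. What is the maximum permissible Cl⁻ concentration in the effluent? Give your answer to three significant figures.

706 mg/L

At the limit, (Qr·Cr + Qe·Cₑ)/(Qr + Qe) = 130:
Cₑ = (11380·130 − 9570·21.00) / 1810 = 706.3 mg/L.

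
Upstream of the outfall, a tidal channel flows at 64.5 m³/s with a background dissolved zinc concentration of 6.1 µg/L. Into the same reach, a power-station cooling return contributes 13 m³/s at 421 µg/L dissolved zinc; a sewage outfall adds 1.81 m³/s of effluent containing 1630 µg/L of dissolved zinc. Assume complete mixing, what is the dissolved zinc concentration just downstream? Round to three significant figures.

111 µg/L

After mixing, C = (64.50·6.100 + 13.00·421.0 + 1.810·1630) / 79.31 = 8817/79.31 = 111.2 µg/L.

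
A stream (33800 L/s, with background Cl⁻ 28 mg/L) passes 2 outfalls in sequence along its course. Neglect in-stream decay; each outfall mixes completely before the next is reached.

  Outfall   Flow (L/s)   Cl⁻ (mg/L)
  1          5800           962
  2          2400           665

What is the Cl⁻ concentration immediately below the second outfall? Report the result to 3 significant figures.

193 mg/L

After outfall 1: Q = 33800 + 5800 = 39600 L/s; C = (33800·28.00 + 5800·962.0)/39600 = 164.8 mg/L.
After outfall 2: Q = 39600 + 2400 = 42000 L/s; C = (39600·164.8 + 2400·665.0)/42000 = 193.4 mg/L.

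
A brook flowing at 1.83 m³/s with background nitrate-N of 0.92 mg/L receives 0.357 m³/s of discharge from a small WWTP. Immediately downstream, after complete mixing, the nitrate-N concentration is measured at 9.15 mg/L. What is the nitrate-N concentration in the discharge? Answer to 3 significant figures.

Mass balance: 1.830·0.9200 + 0.3570·Cₑ = 2.187·9.150
→ Cₑ = (2.187·9.150 − 1.830·0.9200) / 0.3570 = 51.34 mg/L.

51.3 mg/L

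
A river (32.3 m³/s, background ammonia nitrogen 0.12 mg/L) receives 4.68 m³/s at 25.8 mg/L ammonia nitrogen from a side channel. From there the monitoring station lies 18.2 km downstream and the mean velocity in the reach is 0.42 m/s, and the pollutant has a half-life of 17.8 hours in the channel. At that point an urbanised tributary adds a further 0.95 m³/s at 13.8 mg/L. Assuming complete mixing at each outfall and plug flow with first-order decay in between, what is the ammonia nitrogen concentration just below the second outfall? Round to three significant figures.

After mixing, C = (32.30·0.1200 + 4.680·25.80) / 36.98 = 124.6/36.98 = 3.370 mg/L; combined flow 36.98 m³/s.
Travel time t = 18.2·1000 / 0.42 = 43330 s = 12.04 h.
Half-life 17.8 h → k = ln 2 / 17.8 = 0.03894 h⁻¹ = 0.9346 d⁻¹.
Applying C = C₀e^(−kt): 3.370 × 0.6258 = 2.109 mg/L.
At the second outfall, C = (36.98·2.109 + 0.9500·13.80) / (36.98 + 0.9500) = 2.402 mg/L.

2.40 mg/L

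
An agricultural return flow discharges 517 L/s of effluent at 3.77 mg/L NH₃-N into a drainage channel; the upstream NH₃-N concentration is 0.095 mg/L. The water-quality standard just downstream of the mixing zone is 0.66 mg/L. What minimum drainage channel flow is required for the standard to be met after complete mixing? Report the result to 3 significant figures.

Set C_mix = 0.66: (Q·0.09500 + 517.0·3.770) / (Q + 517.0) = 0.66
→ Q = 517.0·(3.770 − 0.66)/(0.66 − 0.09500) = 2846 L/s.

2850 L/s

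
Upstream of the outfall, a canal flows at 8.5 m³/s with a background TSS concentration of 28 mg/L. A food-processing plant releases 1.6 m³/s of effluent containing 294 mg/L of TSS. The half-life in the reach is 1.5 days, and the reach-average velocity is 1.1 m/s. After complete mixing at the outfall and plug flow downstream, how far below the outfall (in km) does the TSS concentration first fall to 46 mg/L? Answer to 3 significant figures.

Conservation of mass: C = (8.500·28.00 + 1.600·294.0) / 10.10 = 708.4/10.10 = 70.14 mg/L.
Half-life 1.5 d → k = ln 2 / 1.5 = 0.4621 d⁻¹.
Set 70.14·exp(−k·t) = 46 → t = ln(70.14/46)/k = 78870 s = 21.91 h.
Distance = v·t = 1.1·78870 = 86760 m = 86.76 km.

86.8 km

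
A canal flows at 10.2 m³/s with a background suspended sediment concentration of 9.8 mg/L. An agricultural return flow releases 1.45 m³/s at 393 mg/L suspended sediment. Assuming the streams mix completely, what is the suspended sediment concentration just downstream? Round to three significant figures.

Mixed concentration C = ΣQC/ΣQ = (10.20·9.800 + 1.450·393.0) / 11.65 = 669.8/11.65 = 57.49 mg/L.

57.5 mg/L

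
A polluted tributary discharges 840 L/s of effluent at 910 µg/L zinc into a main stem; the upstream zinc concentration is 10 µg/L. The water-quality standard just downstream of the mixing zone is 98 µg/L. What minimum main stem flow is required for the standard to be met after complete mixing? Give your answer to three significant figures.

Set C_mix = 98: (Q·10.00 + 840.0·910.0) / (Q + 840.0) = 98
→ Q = 840.0·(910.0 − 98)/(98 − 10.00) = 7751 L/s.

7750 L/s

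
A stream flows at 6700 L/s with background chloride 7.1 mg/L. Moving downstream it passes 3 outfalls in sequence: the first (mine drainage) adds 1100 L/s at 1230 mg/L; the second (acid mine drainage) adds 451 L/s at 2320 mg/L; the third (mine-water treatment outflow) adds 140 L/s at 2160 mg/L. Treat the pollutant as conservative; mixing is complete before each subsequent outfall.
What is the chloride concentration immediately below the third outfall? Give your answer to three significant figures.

328 mg/L

After outfall 1: Q = 6700 + 1100 = 7800 L/s; C = (6700·7.100 + 1100·1230)/7800 = 179.6 mg/L.
After outfall 2: Q = 7800 + 451.0 = 8251 L/s; C = (7800·179.6 + 451.0·2320)/8251 = 296.6 mg/L.
After outfall 3: Q = 8251 + 140.0 = 8391 L/s; C = (8251·296.6 + 140.0·2160)/8391 = 327.6 mg/L.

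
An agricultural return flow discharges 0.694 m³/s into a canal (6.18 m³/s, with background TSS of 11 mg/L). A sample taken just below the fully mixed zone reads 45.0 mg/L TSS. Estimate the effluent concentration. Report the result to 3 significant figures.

Mass balance: 6.180·11.00 + 0.6940·Cₑ = 6.874·45.00
→ Cₑ = (6.874·45.00 − 6.180·11.00) / 0.6940 = 347.8 mg/L.

348 mg/L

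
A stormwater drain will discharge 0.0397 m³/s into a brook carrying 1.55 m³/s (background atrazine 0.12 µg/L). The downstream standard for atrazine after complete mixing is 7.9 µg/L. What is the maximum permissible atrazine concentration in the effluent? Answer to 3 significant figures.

312 µg/L

At the limit, (Qr·Cr + Qe·Cₑ)/(Qr + Qe) = 7.9:
Cₑ = (1.590·7.9 − 1.550·0.1200) / 0.03970 = 311.7 µg/L.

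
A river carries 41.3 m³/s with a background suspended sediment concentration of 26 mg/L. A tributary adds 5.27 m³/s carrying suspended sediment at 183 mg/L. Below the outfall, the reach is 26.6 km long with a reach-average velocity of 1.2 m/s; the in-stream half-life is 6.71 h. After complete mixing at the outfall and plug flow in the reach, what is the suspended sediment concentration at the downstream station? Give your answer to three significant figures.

After mixing, C = (41.30·26.00 + 5.270·183.0) / 46.57 = 2038/46.57 = 43.77 mg/L.
Travel time t = 26.6·1000 / 1.2 = 22170 s = 6.157 h.
Half-life 6.71 h → k = ln 2 / 6.71 = 0.1033 h⁻¹ = 2.479 d⁻¹.
Decay over the reach: 43.77·exp(−kt) = 43.77·0.5294 = 23.17 mg/L.

23.2 mg/L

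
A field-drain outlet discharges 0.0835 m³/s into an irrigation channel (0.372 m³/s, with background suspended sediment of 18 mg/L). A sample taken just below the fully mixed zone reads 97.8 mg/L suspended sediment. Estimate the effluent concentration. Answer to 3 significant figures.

Mass balance: 0.3720·18.00 + 0.08350·Cₑ = 0.4555·97.80
→ Cₑ = (0.4555·97.80 − 0.3720·18.00) / 0.08350 = 453.3 mg/L.

453 mg/L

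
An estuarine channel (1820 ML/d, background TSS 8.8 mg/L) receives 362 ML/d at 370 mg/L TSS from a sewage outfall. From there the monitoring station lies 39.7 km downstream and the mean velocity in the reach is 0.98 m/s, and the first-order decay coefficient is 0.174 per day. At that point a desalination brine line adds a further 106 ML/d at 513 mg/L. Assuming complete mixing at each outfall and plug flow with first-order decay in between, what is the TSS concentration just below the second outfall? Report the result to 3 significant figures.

Flow-weighted average: C = (1820·8.800 + 362.0·370.0) / 2182 = 150000/2182 = 68.72 mg/L; combined flow 2182 ML/d.
Travel time t = 39.7·1000 / 0.98 = 40510 s = 11.25 h.
Applying C = C₀e^(−kt): 68.72 × 0.9217 = 63.34 mg/L.
Second outfall: C = (2182·63.34 + 106.0·513.0)/2288 = 84.17 mg/L.

84.2 mg/L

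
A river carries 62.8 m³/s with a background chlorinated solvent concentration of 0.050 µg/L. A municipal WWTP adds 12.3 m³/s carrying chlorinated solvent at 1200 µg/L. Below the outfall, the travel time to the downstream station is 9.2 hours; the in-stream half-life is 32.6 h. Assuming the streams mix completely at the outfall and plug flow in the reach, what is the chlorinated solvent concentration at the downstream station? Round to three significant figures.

Flow-weighted average: C = (62.80·0.05000 + 12.30·1200) / 75.10 = 14760/75.10 = 196.6 µg/L.
Half-life 32.6 h → k = ln 2 / 32.6 = 0.02126 h⁻¹ = 0.5103 d⁻¹.
First-order decay: C = 196.6·exp(−k·t) = 196.6·0.8223 = 161.7 µg/L.

162 µg/L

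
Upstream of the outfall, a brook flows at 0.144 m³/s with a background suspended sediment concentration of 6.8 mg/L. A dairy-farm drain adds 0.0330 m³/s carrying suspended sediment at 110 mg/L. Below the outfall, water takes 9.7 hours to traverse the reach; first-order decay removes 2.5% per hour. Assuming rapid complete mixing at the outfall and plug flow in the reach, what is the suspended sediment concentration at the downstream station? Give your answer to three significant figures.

After mixing, C = (0.1440·6.800 + 0.03300·110.0) / 0.1770 = 4.609/0.1770 = 26.04 mg/L.
2.5%/h lost → k = −ln(1 − 0.025) = 0.02532 h⁻¹.
Decay over the reach: 26.04·exp(−kt) = 26.04·0.7822 = 20.37 mg/L.

20.4 mg/L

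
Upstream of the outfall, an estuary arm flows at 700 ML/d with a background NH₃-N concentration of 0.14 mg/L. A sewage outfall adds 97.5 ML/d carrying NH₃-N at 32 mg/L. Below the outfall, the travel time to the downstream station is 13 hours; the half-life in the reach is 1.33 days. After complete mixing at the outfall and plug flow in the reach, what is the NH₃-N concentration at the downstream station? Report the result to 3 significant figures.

3.04 mg/L

After mixing, C = (700.0·0.1400 + 97.50·32.00) / 797.5 = 3218/797.5 = 4.035 mg/L.
Half-life 1.33 d → k = ln 2 / 1.33 = 0.5212 d⁻¹.
After decay, C = 4.035 × e^(−kt) = 4.035 × 0.7540 = 3.043 mg/L.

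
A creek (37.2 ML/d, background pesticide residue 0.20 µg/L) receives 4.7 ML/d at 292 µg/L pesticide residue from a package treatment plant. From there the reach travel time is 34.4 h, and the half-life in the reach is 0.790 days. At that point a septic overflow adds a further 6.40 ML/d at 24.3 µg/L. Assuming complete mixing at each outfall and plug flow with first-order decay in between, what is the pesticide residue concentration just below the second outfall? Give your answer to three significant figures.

Mixed concentration C = ΣQC/ΣQ = (37.20·0.2000 + 4.700·292.0) / 41.90 = 1380/41.90 = 32.93 µg/L; combined flow 41.90 ML/d.
Half-life 0.790 d → k = ln 2 / 0.790 = 0.8774 d⁻¹.
First-order decay: C = 32.93·exp(−k·t) = 32.93·0.2843 = 9.364 µg/L.
At the second outfall, C = (41.90·9.364 + 6.400·24.30) / (41.90 + 6.400) = 11.34 µg/L.

11.3 µg/L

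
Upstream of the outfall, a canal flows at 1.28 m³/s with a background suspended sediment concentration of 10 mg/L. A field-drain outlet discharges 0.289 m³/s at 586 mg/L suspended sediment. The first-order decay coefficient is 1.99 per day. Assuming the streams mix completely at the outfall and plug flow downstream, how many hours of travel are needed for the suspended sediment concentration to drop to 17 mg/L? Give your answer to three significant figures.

Flow-weighted average: C = (1.280·10.00 + 0.2890·586.0) / 1.569 = 182.2/1.569 = 116.1 mg/L.
116.1·exp(−k·t) = 17 → t = ln(116.1/17)/k = 83410 s = 23.17 h.

23.2 h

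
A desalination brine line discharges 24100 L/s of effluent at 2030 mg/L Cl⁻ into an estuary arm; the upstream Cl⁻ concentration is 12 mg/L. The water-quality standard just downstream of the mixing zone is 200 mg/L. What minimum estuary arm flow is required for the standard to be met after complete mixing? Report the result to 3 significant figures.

235000 L/s

Set C_mix = 200: (Q·12.00 + 24100·2030) / (Q + 24100) = 200
→ Q = 24100·(2030 − 200)/(200 − 12.00) = 234600 L/s.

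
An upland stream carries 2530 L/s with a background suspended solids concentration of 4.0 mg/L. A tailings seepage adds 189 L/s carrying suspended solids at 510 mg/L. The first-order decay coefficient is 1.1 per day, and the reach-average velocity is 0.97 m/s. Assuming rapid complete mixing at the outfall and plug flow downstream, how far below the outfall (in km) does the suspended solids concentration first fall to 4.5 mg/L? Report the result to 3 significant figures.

Flow-weighted average: C = (2530·4.000 + 189.0·510.0) / 2719 = 106500/2719 = 39.17 mg/L.
Set 39.17·exp(−k·t) = 4.5 → t = ln(39.17/4.5)/k = 170000 s = 47.21 h.
Distance = v·t = 0.97·170000 = 164900 m = 164.9 km.

165 km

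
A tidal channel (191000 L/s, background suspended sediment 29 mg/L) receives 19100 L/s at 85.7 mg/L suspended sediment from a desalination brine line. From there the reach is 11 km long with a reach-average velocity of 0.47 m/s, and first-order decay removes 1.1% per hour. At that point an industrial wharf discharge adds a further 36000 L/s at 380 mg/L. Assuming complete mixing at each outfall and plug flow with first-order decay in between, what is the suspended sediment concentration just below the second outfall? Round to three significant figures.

82.7 mg/L

Mass balance: C = (191000·29.00 + 19100·85.70) / 210100 = 7176000/210100 = 34.15 mg/L; combined flow 210100 L/s.
Travel time t = 11·1000 / 0.47 = 23400 s = 6.501 h.
1.1%/h lost → k = −ln(1 − 0.011) = 0.01106 h⁻¹.
First-order decay: C = 34.15·exp(−k·t) = 34.15·0.9306 = 31.78 mg/L.
At the second outfall, C = (210100·31.78 + 36000·380.0) / (210100 + 36000) = 82.72 mg/L.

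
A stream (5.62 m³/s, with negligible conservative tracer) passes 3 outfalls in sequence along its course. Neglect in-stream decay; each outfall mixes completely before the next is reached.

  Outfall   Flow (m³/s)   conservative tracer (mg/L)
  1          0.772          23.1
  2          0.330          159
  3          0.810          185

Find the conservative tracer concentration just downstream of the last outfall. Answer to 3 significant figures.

After outfall 1: Q = 5.620 + 0.7720 = 6.392 m³/s; C = (5.620·0 + 0.7720·23.10)/6.392 = 2.790 mg/L.
After outfall 2: Q = 6.392 + 0.3300 = 6.722 m³/s; C = (6.392·2.790 + 0.3300·159.0)/6.722 = 10.46 mg/L.
After outfall 3: Q = 6.722 + 0.8100 = 7.532 m³/s; C = (6.722·10.46 + 0.8100·185.0)/7.532 = 29.23 mg/L.

29.2 mg/L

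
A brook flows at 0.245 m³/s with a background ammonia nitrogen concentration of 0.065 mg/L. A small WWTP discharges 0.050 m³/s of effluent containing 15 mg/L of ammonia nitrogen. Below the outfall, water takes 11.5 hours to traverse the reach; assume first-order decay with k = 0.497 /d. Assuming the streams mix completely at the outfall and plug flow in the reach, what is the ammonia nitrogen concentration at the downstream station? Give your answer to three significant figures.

Flow-weighted average: C = (0.2450·0.06500 + 0.05000·15.00) / 0.2950 = 0.7659/0.2950 = 2.596 mg/L.
Applying C = C₀e^(−kt): 2.596 × 0.7881 = 2.046 mg/L.

2.05 mg/L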